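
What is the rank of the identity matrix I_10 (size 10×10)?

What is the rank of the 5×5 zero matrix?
rank(I_10) = 10, rank(0) = 0

The identity I_10 has 10 columns that are the standard basis vectors e_1, …, e_10. These are linearly independent, so all 10 columns are pivots and rank(I_10) = 10.
The 5×5 zero matrix has every entry zero, so every row is the zero row and there are no pivots; rank(0) = 0.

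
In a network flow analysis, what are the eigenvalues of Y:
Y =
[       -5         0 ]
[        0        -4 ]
λ = -5, -4

Solve det(Y - λI) = 0. For a 2×2 matrix the characteristic equation is λ² - (trace)λ + det = 0.
trace(Y) = a + d = -5 - 4 = -9.
det(Y) = a*d - b*c = (-5)*(-4) - (0)*(0) = 20 - 0 = 20.
Characteristic equation: λ² - (-9)λ + (20) = 0.
Discriminant = (-9)² - 4*(20) = 81 - 80 = 1.
λ = (-9 ± √1) / 2 = (-9 ± 1) / 2 = -5, -4.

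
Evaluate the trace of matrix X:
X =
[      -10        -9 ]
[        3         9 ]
tr(X) = -10 + 9 = -1

The trace of a square matrix is the sum of its diagonal entries.
Diagonal entries of X: X[0][0] = -10, X[1][1] = 9.
tr(X) = -10 + 9 = -1.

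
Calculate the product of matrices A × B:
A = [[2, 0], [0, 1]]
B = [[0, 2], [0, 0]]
[[0, 4], [0, 0]]

Matrix multiplication:
C[0][0] = 2×0 + 0×0 = 0
C[0][1] = 2×2 + 0×0 = 4
C[1][0] = 0×0 + 1×0 = 0
C[1][1] = 0×2 + 1×0 = 0
Result: [[0, 4], [0, 0]]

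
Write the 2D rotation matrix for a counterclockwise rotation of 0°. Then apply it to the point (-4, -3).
R = [[1, 0], [0, 1]]; R·(-4, -3) = (-4, -3)

Rotation matrix formula: R(θ) = [[cos θ, -sin θ], [sin θ, cos θ]]
For θ = 0°:
cos(0°) = 1
sin(0°) = 0
R = [[1, 0], [0, 1]]
Apply to (-4, -3): [1·-4 + (0)·-3, 0·-4 + 1·-3] = (-4, -3)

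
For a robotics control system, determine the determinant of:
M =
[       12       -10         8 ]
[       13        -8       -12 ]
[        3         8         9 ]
det(M) = 2842

Expand along row 0 (cofactor expansion): det(M) = a*(e*i - f*h) - b*(d*i - f*g) + c*(d*h - e*g), where the 3×3 is [[a, b, c], [d, e, f], [g, h, i]].
Minor M_00 = (-8)*(9) - (-12)*(8) = -72 + 96 = 24.
Minor M_01 = (13)*(9) - (-12)*(3) = 117 + 36 = 153.
Minor M_02 = (13)*(8) - (-8)*(3) = 104 + 24 = 128.
det(M) = (12)*(24) - (-10)*(153) + (8)*(128) = 288 + 1530 + 1024 = 2842.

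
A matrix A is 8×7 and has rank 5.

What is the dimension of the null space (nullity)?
2

The rank-nullity theorem for an m×n matrix states:
rank(A) + nullity(A) = n (the number of columns).
Here n = 7 and rank(A) = 5, so nullity(A) = 7 - 5 = 2.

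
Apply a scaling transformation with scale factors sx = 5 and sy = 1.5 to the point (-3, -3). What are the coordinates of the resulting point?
(-15, -4.5)

Scaling matrix:
[[5, 0], [0, 1.50]]
Result: (-3 × 5, -3 × 1.5) = (-15, -4.5)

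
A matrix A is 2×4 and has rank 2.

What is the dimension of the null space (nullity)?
2

The rank-nullity theorem for an m×n matrix states:
rank(A) + nullity(A) = n (the number of columns).
Here n = 4 and rank(A) = 2, so nullity(A) = 4 - 2 = 2.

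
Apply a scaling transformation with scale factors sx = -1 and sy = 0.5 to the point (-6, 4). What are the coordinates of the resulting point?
(6, 2.0)

Scaling matrix:
[[-1, 0], [0, 0.50]]
Result: (-6 × -1, 4 × 0.5) = (6, 2.0)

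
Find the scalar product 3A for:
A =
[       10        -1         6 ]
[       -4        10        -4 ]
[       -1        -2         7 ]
3A =
[       30        -3        18 ]
[      -12        30       -12 ]
[       -3        -6        21 ]

Scalar multiplication is elementwise: (3A)[i][j] = 3 * A[i][j].
  (3A)[0][0] = 3 * (10) = 30
  (3A)[0][1] = 3 * (-1) = -3
  (3A)[0][2] = 3 * (6) = 18
  (3A)[1][0] = 3 * (-4) = -12
  (3A)[1][1] = 3 * (10) = 30
  (3A)[1][2] = 3 * (-4) = -12
  (3A)[2][0] = 3 * (-1) = -3
  (3A)[2][1] = 3 * (-2) = -6
  (3A)[2][2] = 3 * (7) = 21
3A =
[       30        -3        18 ]
[      -12        30       -12 ]
[       -3        -6        21 ]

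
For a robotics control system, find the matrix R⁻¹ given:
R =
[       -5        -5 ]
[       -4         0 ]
det(R) = -20
R⁻¹ =
[        0      -1/4 ]
[     -1/5       1/4 ]

For a 2×2 matrix R = [[a, b], [c, d]] with det(R) ≠ 0, R⁻¹ = (1/det(R)) * [[d, -b], [-c, a]].
det(R) = (-5)*(0) - (-5)*(-4) = 0 - 20 = -20.
R⁻¹ = (1/-20) * [[0, 5], [4, -5]].
Dividing each entry by -20 and reducing:
R⁻¹ =
[        0      -1/4 ]
[     -1/5       1/4 ]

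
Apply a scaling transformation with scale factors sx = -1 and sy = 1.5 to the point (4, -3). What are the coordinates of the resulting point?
(-4, -4.5)

Scaling matrix:
[[-1, 0], [0, 1.50]]
Result: (4 × -1, -3 × 1.5) = (-4, -4.5)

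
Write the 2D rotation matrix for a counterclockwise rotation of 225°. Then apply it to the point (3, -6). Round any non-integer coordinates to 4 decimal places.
R = [[-√2/2, √2/2], [-√2/2, -√2/2]]; R·(3, -6) = (-6.3640, 2.1213)

Rotation matrix formula: R(θ) = [[cos θ, -sin θ], [sin θ, cos θ]]
For θ = 225°:
cos(225°) = -√2/2
sin(225°) = -√2/2
R = [[-√2/2, √2/2], [-√2/2, -√2/2]]
Apply to (3, -6): [-√2/2·3 + (√2/2)·-6, -√2/2·3 + -√2/2·-6] = (-6.3640, 2.1213)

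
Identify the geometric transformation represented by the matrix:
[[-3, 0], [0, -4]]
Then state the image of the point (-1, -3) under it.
non-uniform scaling by (-3, -4); image of (-1, -3) is (3, 12)

This is diagonal with distinct entries, so it scales the x-axis by -3 and the y-axis by -4.
The matrix [[-3, 0], [0, -4]] represents: non-uniform scaling by (-3, -4).
Applying it to (-1, -3): [-3·-1 + 0·-3, 0·-1 + -4·-3] = (3, 12).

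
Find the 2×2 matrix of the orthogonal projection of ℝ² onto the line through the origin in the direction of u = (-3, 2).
[[9/13, -6/13], [-6/13, 4/13]]

The orthogonal projection onto the line spanned by a nonzero vector u = (a, b) has matrix P = (u uᵀ) / (uᵀ u) = (1/(a² + b²)) · [[a², ab], [ab, b²]].
Here u = (-3, 2), so a² + b² = 9 + 4 = 13.
P = (1/13) · [[9, -6], [-6, 4]] = [[9/13, -6/13], [-6/13, 4/13]].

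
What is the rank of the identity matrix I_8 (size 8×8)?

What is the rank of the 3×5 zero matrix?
rank(I_8) = 8, rank(0) = 0

The identity I_8 has 8 columns that are the standard basis vectors e_1, …, e_8. These are linearly independent, so all 8 columns are pivots and rank(I_8) = 8.
The 3×5 zero matrix has every entry zero, so every row is the zero row and there are no pivots; rank(0) = 0.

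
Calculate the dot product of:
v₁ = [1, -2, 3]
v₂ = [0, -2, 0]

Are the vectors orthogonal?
4, No

The dot product is the sum of products of corresponding components.
v₁·v₂ = (1)*(0) + (-2)*(-2) + (3)*(0) = 0 + 4 + 0 = 4.
Two vectors are orthogonal iff their dot product is 0; here the dot product is 4, so the vectors are not orthogonal.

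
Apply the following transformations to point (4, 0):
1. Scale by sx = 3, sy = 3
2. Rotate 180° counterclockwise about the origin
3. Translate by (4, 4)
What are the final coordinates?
(-8, 4)

Step 1: Scale → (12, 0)
Step 2: Rotate 180° → (-12, 0)
Step 3: Translate → (-8, 4)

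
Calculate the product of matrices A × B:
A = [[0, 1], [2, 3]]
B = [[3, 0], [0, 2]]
[[0, 2], [6, 6]]

Matrix multiplication:
C[0][0] = 0×3 + 1×0 = 0
C[0][1] = 0×0 + 1×2 = 2
C[1][0] = 2×3 + 3×0 = 6
C[1][1] = 2×0 + 3×2 = 6
Result: [[0, 2], [6, 6]]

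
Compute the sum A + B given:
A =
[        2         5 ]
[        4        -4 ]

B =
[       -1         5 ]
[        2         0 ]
A + B =
[        1        10 ]
[        6        -4 ]

Matrix addition is elementwise: (A+B)[i][j] = A[i][j] + B[i][j].
  (A+B)[0][0] = (2) + (-1) = 1
  (A+B)[0][1] = (5) + (5) = 10
  (A+B)[1][0] = (4) + (2) = 6
  (A+B)[1][1] = (-4) + (0) = -4
A + B =
[        1        10 ]
[        6        -4 ]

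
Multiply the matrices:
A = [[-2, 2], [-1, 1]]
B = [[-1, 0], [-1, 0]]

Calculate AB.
[[0, 0], [0, 0]]

Each entry (i,j) of AB = sum over k of A[i][k]*B[k][j].
(AB)[0][0] = (-2)*(-1) + (2)*(-1) = 0
(AB)[0][1] = (-2)*(0) + (2)*(0) = 0
(AB)[1][0] = (-1)*(-1) + (1)*(-1) = 0
(AB)[1][1] = (-1)*(0) + (1)*(0) = 0
AB = [[0, 0], [0, 0]]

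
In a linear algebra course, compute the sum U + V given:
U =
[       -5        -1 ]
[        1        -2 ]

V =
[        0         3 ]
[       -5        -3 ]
U + V =
[       -5         2 ]
[       -4        -5 ]

Matrix addition is elementwise: (U+V)[i][j] = U[i][j] + V[i][j].
  (U+V)[0][0] = (-5) + (0) = -5
  (U+V)[0][1] = (-1) + (3) = 2
  (U+V)[1][0] = (1) + (-5) = -4
  (U+V)[1][1] = (-2) + (-3) = -5
U + V =
[       -5         2 ]
[       -4        -5 ]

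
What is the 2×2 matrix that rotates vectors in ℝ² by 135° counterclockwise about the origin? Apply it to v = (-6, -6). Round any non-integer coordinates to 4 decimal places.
R = [[-√2/2, -√2/2], [√2/2, -√2/2]]; R·v = (8.4853, 0.0000)

A counterclockwise rotation by angle θ in ℝ² has matrix R(θ) = [[cos θ, -sin θ], [sin θ, cos θ]].
For θ = 135°: cos θ = -√2/2, sin θ = √2/2.
R(135°) = [[-√2/2, -√2/2], [√2/2, -√2/2]].
R·v = [-√2/2·-6 + (-√2/2)·-6, √2/2·-6 + -√2/2·-6] = (8.4853, 0.0000).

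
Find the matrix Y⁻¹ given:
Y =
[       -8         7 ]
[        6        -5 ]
det(Y) = -2
Y⁻¹ =
[      5/2       7/2 ]
[        3         4 ]

For a 2×2 matrix Y = [[a, b], [c, d]] with det(Y) ≠ 0, Y⁻¹ = (1/det(Y)) * [[d, -b], [-c, a]].
det(Y) = (-8)*(-5) - (7)*(6) = 40 - 42 = -2.
Y⁻¹ = (1/-2) * [[-5, -7], [-6, -8]].
Dividing each entry by -2 and reducing:
Y⁻¹ =
[      5/2       7/2 ]
[        3         4 ]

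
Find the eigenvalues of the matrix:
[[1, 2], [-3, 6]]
λ = 3 and λ = 4

Characteristic equation: det(A - λI) = 0
λ² - (trace)λ + (det) = 0
λ² - (7)λ + (12) = 0
λ² - 7λ + 12 = 0
Solving: λ = 3, 4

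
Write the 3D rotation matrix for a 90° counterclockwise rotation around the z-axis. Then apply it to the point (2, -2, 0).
R = [[0, -1, 0], [1, 0, 0], [0, 0, 1]]; R·(2, -2, 0) = (2, 2, 0)

Rotation matrix for 90° around z-axis:
cos(90°) = 0, sin(90°) = 1
R = [[0, -1, 0], [1, 0, 0], [0, 0, 1]]
Apply to (2, -2, 0): R·[2, -2, 0]ᵀ = (2, 2, 0)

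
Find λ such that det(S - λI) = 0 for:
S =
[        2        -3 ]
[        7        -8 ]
λ = -5, -1

Solve det(S - λI) = 0. For a 2×2 matrix the characteristic equation is λ² - (trace)λ + det = 0.
trace(S) = a + d = 2 - 8 = -6.
det(S) = a*d - b*c = (2)*(-8) - (-3)*(7) = -16 + 21 = 5.
Characteristic equation: λ² - (-6)λ + (5) = 0.
Discriminant = (-6)² - 4*(5) = 36 - 20 = 16.
λ = (-6 ± √16) / 2 = (-6 ± 4) / 2 = -5, -1.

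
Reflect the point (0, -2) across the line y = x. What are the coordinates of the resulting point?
(-2, 0)

Reflection across line y = x: (0, -2) → (-2, 0)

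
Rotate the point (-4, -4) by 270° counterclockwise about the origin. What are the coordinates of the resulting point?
(-4, 4)

Rotation matrix R(θ) = [[cos θ, -sin θ], [sin θ, cos θ]]; for θ = 270°:
R = [[0, 1], [-1, 0]]
Result: R × [-4, -4]ᵀ = [0·-4 + (1)·-4, -1·-4 + (0)·-4]ᵀ = (-4, 4)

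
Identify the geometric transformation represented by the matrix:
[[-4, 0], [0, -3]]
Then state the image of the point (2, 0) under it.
non-uniform scaling by (-4, -3); image of (2, 0) is (-8, 0)

This is diagonal with distinct entries, so it scales the x-axis by -4 and the y-axis by -3.
The matrix [[-4, 0], [0, -3]] represents: non-uniform scaling by (-4, -3).
Applying it to (2, 0): [-4·2 + 0·0, 0·2 + -3·0] = (-8, 0).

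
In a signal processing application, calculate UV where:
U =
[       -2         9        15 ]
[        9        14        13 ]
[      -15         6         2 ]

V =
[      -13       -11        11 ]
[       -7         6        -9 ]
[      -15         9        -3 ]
UV =
[     -262       211      -148 ]
[     -410       102       -66 ]
[      123       219      -225 ]

Matrix multiplication: (UV)[i][j] = sum over k of U[i][k] * V[k][j].
  (UV)[0][0] = (-2)*(-13) + (9)*(-7) + (15)*(-15) = -262
  (UV)[0][1] = (-2)*(-11) + (9)*(6) + (15)*(9) = 211
  (UV)[0][2] = (-2)*(11) + (9)*(-9) + (15)*(-3) = -148
  (UV)[1][0] = (9)*(-13) + (14)*(-7) + (13)*(-15) = -410
  (UV)[1][1] = (9)*(-11) + (14)*(6) + (13)*(9) = 102
  (UV)[1][2] = (9)*(11) + (14)*(-9) + (13)*(-3) = -66
  (UV)[2][0] = (-15)*(-13) + (6)*(-7) + (2)*(-15) = 123
  (UV)[2][1] = (-15)*(-11) + (6)*(6) + (2)*(9) = 219
  (UV)[2][2] = (-15)*(11) + (6)*(-9) + (2)*(-3) = -225
UV =
[     -262       211      -148 ]
[     -410       102       -66 ]
[      123       219      -225 ]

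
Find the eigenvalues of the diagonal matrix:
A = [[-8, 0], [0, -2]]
λ₁ = -8, λ₂ = -2

The characteristic polynomial of A is det(A - λI) = (-8 - λ)(-2 - λ) = 0.
The roots are λ = -8 and λ = -2, so the eigenvalues are the diagonal entries.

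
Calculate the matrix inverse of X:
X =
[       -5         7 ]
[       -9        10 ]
det(X) = 13
X⁻¹ =
[    10/13     -7/13 ]
[     9/13     -5/13 ]

For a 2×2 matrix X = [[a, b], [c, d]] with det(X) ≠ 0, X⁻¹ = (1/det(X)) * [[d, -b], [-c, a]].
det(X) = (-5)*(10) - (7)*(-9) = -50 + 63 = 13.
X⁻¹ = (1/13) * [[10, -7], [9, -5]].
Dividing each entry by 13 and reducing:
X⁻¹ =
[    10/13     -7/13 ]
[     9/13     -5/13 ]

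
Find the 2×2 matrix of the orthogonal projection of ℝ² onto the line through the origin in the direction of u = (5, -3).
[[25/34, -15/34], [-15/34, 9/34]]

The orthogonal projection onto the line spanned by a nonzero vector u = (a, b) has matrix P = (u uᵀ) / (uᵀ u) = (1/(a² + b²)) · [[a², ab], [ab, b²]].
Here u = (5, -3), so a² + b² = 25 + 9 = 34.
P = (1/34) · [[25, -15], [-15, 9]] = [[25/34, -15/34], [-15/34, 9/34]].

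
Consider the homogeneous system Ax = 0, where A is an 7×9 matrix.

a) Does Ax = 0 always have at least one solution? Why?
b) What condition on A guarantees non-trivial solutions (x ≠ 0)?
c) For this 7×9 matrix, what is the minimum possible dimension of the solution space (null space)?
a) Yes, x = 0 is always a solution. b) When A has linearly dependent columns (rank < n). c) Minimum nullity = 2.

a) x = 0 satisfies A·0 = 0, so the zero vector is always a solution.
b) Non-trivial solutions exist iff the columns of A are linearly dependent, equivalently rank(A) < n (the number of columns).
c) By rank-nullity, rank(A) + nullity(A) = n = 9. Since A has only 7 rows, rank(A) ≤ 7, so nullity(A) ≥ 9 - 7 = 2.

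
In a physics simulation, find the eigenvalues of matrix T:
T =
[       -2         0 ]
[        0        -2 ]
λ = -2, -2

Solve det(T - λI) = 0. For a 2×2 matrix the characteristic equation is λ² - (trace)λ + det = 0.
trace(T) = a + d = -2 - 2 = -4.
det(T) = a*d - b*c = (-2)*(-2) - (0)*(0) = 4 - 0 = 4.
Characteristic equation: λ² - (-4)λ + (4) = 0.
Discriminant = (-4)² - 4*(4) = 16 - 16 = 0.
λ = (-4 ± √0) / 2 = (-4 ± 0) / 2 = -2, -2.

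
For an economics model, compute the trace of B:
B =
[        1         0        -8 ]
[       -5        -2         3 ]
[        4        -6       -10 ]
tr(B) = 1 - 2 - 10 = -11

The trace of a square matrix is the sum of its diagonal entries.
Diagonal entries of B: B[0][0] = 1, B[1][1] = -2, B[2][2] = -10.
tr(B) = 1 - 2 - 10 = -11.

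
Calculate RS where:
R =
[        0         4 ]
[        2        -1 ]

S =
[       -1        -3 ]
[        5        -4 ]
RS =
[       20       -16 ]
[       -7        -2 ]

Matrix multiplication: (RS)[i][j] = sum over k of R[i][k] * S[k][j].
  (RS)[0][0] = (0)*(-1) + (4)*(5) = 20
  (RS)[0][1] = (0)*(-3) + (4)*(-4) = -16
  (RS)[1][0] = (2)*(-1) + (-1)*(5) = -7
  (RS)[1][1] = (2)*(-3) + (-1)*(-4) = -2
RS =
[       20       -16 ]
[       -7        -2 ]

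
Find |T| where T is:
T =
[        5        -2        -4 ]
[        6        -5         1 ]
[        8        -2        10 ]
det(T) = -248

Expand along row 0 (cofactor expansion): det(T) = a*(e*i - f*h) - b*(d*i - f*g) + c*(d*h - e*g), where the 3×3 is [[a, b, c], [d, e, f], [g, h, i]].
Minor M_00 = (-5)*(10) - (1)*(-2) = -50 + 2 = -48.
Minor M_01 = (6)*(10) - (1)*(8) = 60 - 8 = 52.
Minor M_02 = (6)*(-2) - (-5)*(8) = -12 + 40 = 28.
det(T) = (5)*(-48) - (-2)*(52) + (-4)*(28) = -240 + 104 - 112 = -248.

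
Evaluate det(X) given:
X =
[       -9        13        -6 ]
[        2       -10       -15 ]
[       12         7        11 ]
det(X) = -3385

Expand along row 0 (cofactor expansion): det(X) = a*(e*i - f*h) - b*(d*i - f*g) + c*(d*h - e*g), where the 3×3 is [[a, b, c], [d, e, f], [g, h, i]].
Minor M_00 = (-10)*(11) - (-15)*(7) = -110 + 105 = -5.
Minor M_01 = (2)*(11) - (-15)*(12) = 22 + 180 = 202.
Minor M_02 = (2)*(7) - (-10)*(12) = 14 + 120 = 134.
det(X) = (-9)*(-5) - (13)*(202) + (-6)*(134) = 45 - 2626 - 804 = -3385.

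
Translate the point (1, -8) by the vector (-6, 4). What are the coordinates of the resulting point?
(-5, -4)

Translation by (-6, 4):
x' = 1 + -6 = -5
y' = -8 + 4 = -4
Homogeneous matrix: [[1, 0, -6], [0, 1, 4], [0, 0, 1]]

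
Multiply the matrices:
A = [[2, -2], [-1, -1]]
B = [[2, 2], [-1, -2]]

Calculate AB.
[[6, 8], [-1, 0]]

Each entry (i,j) of AB = sum over k of A[i][k]*B[k][j].
(AB)[0][0] = (2)*(2) + (-2)*(-1) = 6
(AB)[0][1] = (2)*(2) + (-2)*(-2) = 8
(AB)[1][0] = (-1)*(2) + (-1)*(-1) = -1
(AB)[1][1] = (-1)*(2) + (-1)*(-2) = 0
AB = [[6, 8], [-1, 0]]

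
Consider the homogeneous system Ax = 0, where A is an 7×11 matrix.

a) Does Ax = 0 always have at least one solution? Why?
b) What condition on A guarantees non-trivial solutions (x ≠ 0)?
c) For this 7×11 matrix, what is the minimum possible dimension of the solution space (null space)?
a) Yes, x = 0 is always a solution. b) When A has linearly dependent columns (rank < n). c) Minimum nullity = 4.

a) x = 0 satisfies A·0 = 0, so the zero vector is always a solution.
b) Non-trivial solutions exist iff the columns of A are linearly dependent, equivalently rank(A) < n (the number of columns).
c) By rank-nullity, rank(A) + nullity(A) = n = 11. Since A has only 7 rows, rank(A) ≤ 7, so nullity(A) ≥ 11 - 7 = 4.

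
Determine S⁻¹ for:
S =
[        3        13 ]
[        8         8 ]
det(S) = -80
S⁻¹ =
[    -1/10     13/80 ]
[     1/10     -3/80 ]

For a 2×2 matrix S = [[a, b], [c, d]] with det(S) ≠ 0, S⁻¹ = (1/det(S)) * [[d, -b], [-c, a]].
det(S) = (3)*(8) - (13)*(8) = 24 - 104 = -80.
S⁻¹ = (1/-80) * [[8, -13], [-8, 3]].
Dividing each entry by -80 and reducing:
S⁻¹ =
[    -1/10     13/80 ]
[     1/10     -3/80 ]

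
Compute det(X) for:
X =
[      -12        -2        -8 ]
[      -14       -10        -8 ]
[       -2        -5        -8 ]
det(X) = -688

Expand along row 0 (cofactor expansion): det(X) = a*(e*i - f*h) - b*(d*i - f*g) + c*(d*h - e*g), where the 3×3 is [[a, b, c], [d, e, f], [g, h, i]].
Minor M_00 = (-10)*(-8) - (-8)*(-5) = 80 - 40 = 40.
Minor M_01 = (-14)*(-8) - (-8)*(-2) = 112 - 16 = 96.
Minor M_02 = (-14)*(-5) - (-10)*(-2) = 70 - 20 = 50.
det(X) = (-12)*(40) - (-2)*(96) + (-8)*(50) = -480 + 192 - 400 = -688.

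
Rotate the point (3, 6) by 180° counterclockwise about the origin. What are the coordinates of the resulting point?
(-3, -6)

Rotation matrix R(θ) = [[cos θ, -sin θ], [sin θ, cos θ]]; for θ = 180°:
R = [[-1, 0], [0, -1]]
Result: R × [3, 6]ᵀ = [-1·3 + (0)·6, 0·3 + (-1)·6]ᵀ = (-3, -6)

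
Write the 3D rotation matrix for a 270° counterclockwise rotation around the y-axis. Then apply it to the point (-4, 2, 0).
R = [[0, 0, -1], [0, 1, 0], [1, 0, 0]]; R·(-4, 2, 0) = (0, 2, -4)

Rotation matrix for 270° around y-axis:
cos(270°) = 0, sin(270°) = -1
R = [[0, 0, -1], [0, 1, 0], [1, 0, 0]]
Apply to (-4, 2, 0): R·[-4, 2, 0]ᵀ = (0, 2, -4)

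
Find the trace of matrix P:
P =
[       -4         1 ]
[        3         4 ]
tr(P) = -4 + 4 = 0

The trace of a square matrix is the sum of its diagonal entries.
Diagonal entries of P: P[0][0] = -4, P[1][1] = 4.
tr(P) = -4 + 4 = 0.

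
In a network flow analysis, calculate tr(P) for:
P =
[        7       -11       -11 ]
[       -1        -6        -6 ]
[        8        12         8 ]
tr(P) = 7 - 6 + 8 = 9

The trace of a square matrix is the sum of its diagonal entries.
Diagonal entries of P: P[0][0] = 7, P[1][1] = -6, P[2][2] = 8.
tr(P) = 7 - 6 + 8 = 9.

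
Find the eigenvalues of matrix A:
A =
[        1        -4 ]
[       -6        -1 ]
λ = -5, 5

Solve det(A - λI) = 0. For a 2×2 matrix the characteristic equation is λ² - (trace)λ + det = 0.
trace(A) = a + d = 1 - 1 = 0.
det(A) = a*d - b*c = (1)*(-1) - (-4)*(-6) = -1 - 24 = -25.
Characteristic equation: λ² - (0)λ + (-25) = 0.
Discriminant = (0)² - 4*(-25) = 0 + 100 = 100.
λ = (0 ± √100) / 2 = (0 ± 10) / 2 = -5, 5.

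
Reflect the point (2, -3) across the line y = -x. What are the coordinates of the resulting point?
(3, -2)

Reflection across line y = -x: (2, -3) → (3, -2)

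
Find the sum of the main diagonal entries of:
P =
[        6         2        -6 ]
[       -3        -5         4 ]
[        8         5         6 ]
tr(P) = 6 - 5 + 6 = 7

The trace of a square matrix is the sum of its diagonal entries.
Diagonal entries of P: P[0][0] = 6, P[1][1] = -5, P[2][2] = 6.
tr(P) = 6 - 5 + 6 = 7.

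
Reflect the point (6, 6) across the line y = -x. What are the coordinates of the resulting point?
(-6, -6)

Reflection across line y = -x: (6, 6) → (-6, -6)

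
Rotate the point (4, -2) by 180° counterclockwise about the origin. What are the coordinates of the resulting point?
(-4, 2)

Rotation matrix R(θ) = [[cos θ, -sin θ], [sin θ, cos θ]]; for θ = 180°:
R = [[-1, 0], [0, -1]]
Result: R × [4, -2]ᵀ = [-1·4 + (0)·-2, 0·4 + (-1)·-2]ᵀ = (-4, 2)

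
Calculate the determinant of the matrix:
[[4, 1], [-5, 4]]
21

For a 2×2 matrix [[a, b], [c, d]], det = ad - bc
det = (4)(4) - (1)(-5) = 16 - -5 = 21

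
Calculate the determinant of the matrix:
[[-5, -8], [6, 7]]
13

For a 2×2 matrix [[a, b], [c, d]], det = ad - bc
det = (-5)(7) - (-8)(6) = -35 - -48 = 13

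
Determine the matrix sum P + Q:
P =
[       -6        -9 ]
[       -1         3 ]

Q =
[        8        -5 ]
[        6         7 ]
P + Q =
[        2       -14 ]
[        5        10 ]

Matrix addition is elementwise: (P+Q)[i][j] = P[i][j] + Q[i][j].
  (P+Q)[0][0] = (-6) + (8) = 2
  (P+Q)[0][1] = (-9) + (-5) = -14
  (P+Q)[1][0] = (-1) + (6) = 5
  (P+Q)[1][1] = (3) + (7) = 10
P + Q =
[        2       -14 ]
[        5        10 ]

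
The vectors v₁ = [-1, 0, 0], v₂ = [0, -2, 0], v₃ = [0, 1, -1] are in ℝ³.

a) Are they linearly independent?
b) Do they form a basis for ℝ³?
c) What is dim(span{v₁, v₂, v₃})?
Yes independent, yes basis, dim = 3

Stack v₁, v₂, v₃ as rows of a 3×3 matrix.
[[-1, 0, 0]; [0, -2, 0]; [0, 1, -1]] is already lower triangular with nonzero diagonal entries (-1, -2, -1), so its determinant is the product of the diagonal entries, det = (-1)·(-2)·(-1) = -2 ≠ 0, and the rows are linearly independent.
Three linearly independent vectors in ℝ³ form a basis for ℝ³, so dim(span{v₁,v₂,v₃}) = 3.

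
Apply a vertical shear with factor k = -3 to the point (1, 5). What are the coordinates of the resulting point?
(1, 2)

Shear matrix for vertical shear with factor k = -3:
[[1, 0], [-3, 1]]
Result: (1, 5) → (1, 2)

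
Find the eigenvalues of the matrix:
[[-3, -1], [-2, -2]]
λ = -4 and λ = -1

Characteristic equation: det(A - λI) = 0
λ² - (trace)λ + (det) = 0
λ² - (-5)λ + (4) = 0
λ² + 5λ + 4 = 0
Solving: λ = -4, -1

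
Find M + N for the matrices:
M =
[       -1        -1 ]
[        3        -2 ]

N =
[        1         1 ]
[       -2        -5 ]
M + N =
[        0         0 ]
[        1        -7 ]

Matrix addition is elementwise: (M+N)[i][j] = M[i][j] + N[i][j].
  (M+N)[0][0] = (-1) + (1) = 0
  (M+N)[0][1] = (-1) + (1) = 0
  (M+N)[1][0] = (3) + (-2) = 1
  (M+N)[1][1] = (-2) + (-5) = -7
M + N =
[        0         0 ]
[        1        -7 ]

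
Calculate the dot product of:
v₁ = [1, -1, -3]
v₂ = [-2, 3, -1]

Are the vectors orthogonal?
-2, No

The dot product is the sum of products of corresponding components.
v₁·v₂ = (1)*(-2) + (-1)*(3) + (-3)*(-1) = -2 - 3 + 3 = -2.
Two vectors are orthogonal iff their dot product is 0; here the dot product is -2, so the vectors are not orthogonal.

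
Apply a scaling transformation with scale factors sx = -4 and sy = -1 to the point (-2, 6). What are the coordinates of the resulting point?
(8, -6)

Scaling matrix:
[[-4, 0], [0, -1]]
Result: (-2 × -4, 6 × -1) = (8, -6)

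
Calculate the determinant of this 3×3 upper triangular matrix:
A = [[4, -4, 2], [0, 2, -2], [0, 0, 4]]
32

The determinant of a triangular matrix is the product of its diagonal entries (the off-diagonal entries above the diagonal do not affect it).
det(A) = (4) * (2) * (4) = 32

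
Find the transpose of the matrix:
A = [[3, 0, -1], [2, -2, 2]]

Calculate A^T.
[[3, 2], [0, -2], [-1, 2]]

The transpose sends entry (i,j) to (j,i); rows become columns.
Row 0 of A: [3, 0, -1] -> column 0 of A^T.
Row 1 of A: [2, -2, 2] -> column 1 of A^T.
A^T = [[3, 2], [0, -2], [-1, 2]]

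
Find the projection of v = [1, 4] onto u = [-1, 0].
[1, 0]

The projection of v onto u is proj_u(v) = ((v·u) / (u·u)) · u.
v·u = (1)*(-1) + (4)*(0) = -1.
u·u = (-1)*(-1) + (0)*(0) = 1.
coefficient = -1 / 1 = -1.
proj_u(v) = -1 · [-1, 0] = [1, 0].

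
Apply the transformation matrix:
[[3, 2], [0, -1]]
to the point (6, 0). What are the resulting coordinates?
(18, 0)

Matrix multiplication:
[[3, 2], [0, -1]] × [6, 0]ᵀ
= [3×6 + 2×0, 0×6 + -1×0]ᵀ
= [18.0000, 0.0000]ᵀ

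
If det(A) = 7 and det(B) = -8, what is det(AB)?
-56

Use the multiplicative property of determinants: det(AB) = det(A)*det(B).
det(AB) = (7)*(-8) = -56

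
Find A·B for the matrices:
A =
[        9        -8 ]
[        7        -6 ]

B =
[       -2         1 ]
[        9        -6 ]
AB =
[      -90        57 ]
[      -68        43 ]

Matrix multiplication: (AB)[i][j] = sum over k of A[i][k] * B[k][j].
  (AB)[0][0] = (9)*(-2) + (-8)*(9) = -90
  (AB)[0][1] = (9)*(1) + (-8)*(-6) = 57
  (AB)[1][0] = (7)*(-2) + (-6)*(9) = -68
  (AB)[1][1] = (7)*(1) + (-6)*(-6) = 43
AB =
[      -90        57 ]
[      -68        43 ]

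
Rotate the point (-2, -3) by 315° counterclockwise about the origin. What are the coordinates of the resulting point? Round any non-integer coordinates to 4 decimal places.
(-3.5355, -0.7071)

Rotation matrix R(θ) = [[cos θ, -sin θ], [sin θ, cos θ]]; for θ = 315°:
R = [[√2/2, √2/2], [-√2/2, √2/2]]
Result: R × [-2, -3]ᵀ = [√2/2·-2 + (√2/2)·-3, -√2/2·-2 + (√2/2)·-3]ᵀ = (-3.5355, -0.7071)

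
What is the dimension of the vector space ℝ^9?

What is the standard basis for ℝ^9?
Dimension = 9; standard basis = {e_1, e_2, e_3, …, e_9}

ℝ^9 is the space of 9-tuples of real numbers; its dimension is 9.
The standard basis consists of 9 vectors: e_1, e_2, e_3, …, e_9, where e_i is the vector with 1 in position i and 0 elsewhere.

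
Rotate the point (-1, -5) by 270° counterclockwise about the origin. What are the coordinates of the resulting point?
(-5, 1)

Rotation matrix R(θ) = [[cos θ, -sin θ], [sin θ, cos θ]]; for θ = 270°:
R = [[0, 1], [-1, 0]]
Result: R × [-1, -5]ᵀ = [0·-1 + (1)·-5, -1·-1 + (0)·-5]ᵀ = (-5, 1)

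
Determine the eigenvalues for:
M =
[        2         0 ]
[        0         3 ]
λ = 2, 3

Solve det(M - λI) = 0. For a 2×2 matrix the characteristic equation is λ² - (trace)λ + det = 0.
trace(M) = a + d = 2 + 3 = 5.
det(M) = a*d - b*c = (2)*(3) - (0)*(0) = 6 - 0 = 6.
Characteristic equation: λ² - (5)λ + (6) = 0.
Discriminant = (5)² - 4*(6) = 25 - 24 = 1.
λ = (5 ± √1) / 2 = (5 ± 1) / 2 = 2, 3.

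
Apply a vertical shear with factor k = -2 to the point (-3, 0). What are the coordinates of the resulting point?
(-3, 6)

Shear matrix for vertical shear with factor k = -2:
[[1, 0], [-2, 1]]
Result: (-3, 0) → (-3, 6)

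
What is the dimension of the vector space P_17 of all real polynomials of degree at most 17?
Dimension = 18

A polynomial of degree at most 17 can be written as a₀ + a₁x + a₂x² + … + a_17x^17, with 18 free coefficients a₀, …, a_17.
The set {1, x, x², …, x^17} is a basis: it spans P_17 (every such polynomial is a linear combination of these) and is linearly independent (a polynomial is zero iff all its coefficients are zero).
Therefore dim(P_17) = 17 + 1 = 18.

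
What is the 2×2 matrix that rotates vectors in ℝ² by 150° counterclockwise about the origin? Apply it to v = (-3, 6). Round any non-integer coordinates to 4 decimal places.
R = [[-√3/2, -1/2], [1/2, -√3/2]]; R·v = (-0.4019, -6.6962)

A counterclockwise rotation by angle θ in ℝ² has matrix R(θ) = [[cos θ, -sin θ], [sin θ, cos θ]].
For θ = 150°: cos θ = -√3/2, sin θ = 1/2.
R(150°) = [[-√3/2, -1/2], [1/2, -√3/2]].
R·v = [-√3/2·-3 + (-1/2)·6, 1/2·-3 + -√3/2·6] = (-0.4019, -6.6962).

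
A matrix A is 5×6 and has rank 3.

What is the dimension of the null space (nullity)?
3

The rank-nullity theorem for an m×n matrix states:
rank(A) + nullity(A) = n (the number of columns).
Here n = 6 and rank(A) = 3, so nullity(A) = 6 - 3 = 3.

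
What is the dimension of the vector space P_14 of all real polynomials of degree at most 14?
Dimension = 15

A polynomial of degree at most 14 can be written as a₀ + a₁x + a₂x² + … + a_14x^14, with 15 free coefficients a₀, …, a_14.
The set {1, x, x², …, x^14} is a basis: it spans P_14 (every such polynomial is a linear combination of these) and is linearly independent (a polynomial is zero iff all its coefficients are zero).
Therefore dim(P_14) = 14 + 1 = 15.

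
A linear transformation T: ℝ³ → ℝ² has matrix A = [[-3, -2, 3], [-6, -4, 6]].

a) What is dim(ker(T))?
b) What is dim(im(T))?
dim(ker) = 2, dim(im) = 1

Observe that row 2 = 2 × row 1 (so the rows are linearly dependent).
Thus rank(A) = 1 (only one linearly independent row).
dim(im(T)) = rank(A) = 1.
By the rank-nullity theorem applied to T: ℝ³ → ℝ², rank(A) + nullity(A) = 3 (the domain dimension), so dim(ker(T)) = 3 - 1 = 2.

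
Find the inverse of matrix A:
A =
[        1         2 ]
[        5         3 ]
det(A) = -7
A⁻¹ =
[     -3/7       2/7 ]
[      5/7      -1/7 ]

For a 2×2 matrix A = [[a, b], [c, d]] with det(A) ≠ 0, A⁻¹ = (1/det(A)) * [[d, -b], [-c, a]].
det(A) = (1)*(3) - (2)*(5) = 3 - 10 = -7.
A⁻¹ = (1/-7) * [[3, -2], [-5, 1]].
Dividing each entry by -7 and reducing:
A⁻¹ =
[     -3/7       2/7 ]
[      5/7      -1/7 ]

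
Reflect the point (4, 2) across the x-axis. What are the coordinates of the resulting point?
(4, -2)

Reflection across x-axis: (4, 2) → (4, -2)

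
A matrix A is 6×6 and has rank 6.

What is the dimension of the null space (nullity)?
0

The rank-nullity theorem for an m×n matrix states:
rank(A) + nullity(A) = n (the number of columns).
Here n = 6 and rank(A) = 6, so nullity(A) = 6 - 6 = 0.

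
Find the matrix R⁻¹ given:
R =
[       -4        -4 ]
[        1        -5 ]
det(R) = 24
R⁻¹ =
[    -5/24       1/6 ]
[    -1/24      -1/6 ]

For a 2×2 matrix R = [[a, b], [c, d]] with det(R) ≠ 0, R⁻¹ = (1/det(R)) * [[d, -b], [-c, a]].
det(R) = (-4)*(-5) - (-4)*(1) = 20 + 4 = 24.
R⁻¹ = (1/24) * [[-5, 4], [-1, -4]].
Dividing each entry by 24 and reducing:
R⁻¹ =
[    -5/24       1/6 ]
[    -1/24      -1/6 ]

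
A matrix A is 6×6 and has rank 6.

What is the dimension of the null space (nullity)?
0

The rank-nullity theorem for an m×n matrix states:
rank(A) + nullity(A) = n (the number of columns).
Here n = 6 and rank(A) = 6, so nullity(A) = 6 - 6 = 0.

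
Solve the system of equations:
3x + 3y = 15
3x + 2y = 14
x = 4, y = 1

Use elimination (row reduction):
Equation 1: 3x + 3y = 15.
Equation 2: 3x + 2y = 14.
Multiply Eq1 by 3 and Eq2 by 3: 9x + 9y = 45;  9x + 6y = 42.
Subtract: (-3)y = -3, so y = 1.
Back-substitute into Eq1: 3x + 3*(1) = 15, so x = 4.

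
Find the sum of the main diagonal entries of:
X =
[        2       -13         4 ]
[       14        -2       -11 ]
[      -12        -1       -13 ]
tr(X) = 2 - 2 - 13 = -13

The trace of a square matrix is the sum of its diagonal entries.
Diagonal entries of X: X[0][0] = 2, X[1][1] = -2, X[2][2] = -13.
tr(X) = 2 - 2 - 13 = -13.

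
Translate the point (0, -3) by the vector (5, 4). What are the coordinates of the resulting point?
(5, 1)

Translation by (5, 4):
x' = 0 + 5 = 5
y' = -3 + 4 = 1
Homogeneous matrix: [[1, 0, 5], [0, 1, 4], [0, 0, 1]]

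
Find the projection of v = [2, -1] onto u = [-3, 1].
[21/10, -7/10]

The projection of v onto u is proj_u(v) = ((v·u) / (u·u)) · u.
v·u = (2)*(-3) + (-1)*(1) = -7.
u·u = (-3)*(-3) + (1)*(1) = 10.
coefficient = -7 / 10 = -7/10.
proj_u(v) = -7/10 · [-3, 1] = [21/10, -7/10].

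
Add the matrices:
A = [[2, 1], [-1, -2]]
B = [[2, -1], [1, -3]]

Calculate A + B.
[[4, 0], [0, -5]]

Add corresponding elements:
(2)+(2)=4
(1)+(-1)=0
(-1)+(1)=0
(-2)+(-3)=-5
A + B = [[4, 0], [0, -5]]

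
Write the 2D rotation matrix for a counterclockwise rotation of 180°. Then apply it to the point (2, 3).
R = [[-1, 0], [0, -1]]; R·(2, 3) = (-2, -3)

Rotation matrix formula: R(θ) = [[cos θ, -sin θ], [sin θ, cos θ]]
For θ = 180°:
cos(180°) = -1
sin(180°) = 0
R = [[-1, 0], [0, -1]]
Apply to (2, 3): [-1·2 + (0)·3, 0·2 + -1·3] = (-2, -3)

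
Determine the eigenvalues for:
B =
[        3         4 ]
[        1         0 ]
λ = -1, 4

Solve det(B - λI) = 0. For a 2×2 matrix the characteristic equation is λ² - (trace)λ + det = 0.
trace(B) = a + d = 3 + 0 = 3.
det(B) = a*d - b*c = (3)*(0) - (4)*(1) = 0 - 4 = -4.
Characteristic equation: λ² - (3)λ + (-4) = 0.
Discriminant = (3)² - 4*(-4) = 9 + 16 = 25.
λ = (3 ± √25) / 2 = (3 ± 5) / 2 = -1, 4.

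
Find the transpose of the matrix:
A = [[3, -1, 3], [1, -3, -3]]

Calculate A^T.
[[3, 1], [-1, -3], [3, -3]]

The transpose sends entry (i,j) to (j,i); rows become columns.
Row 0 of A: [3, -1, 3] -> column 0 of A^T.
Row 1 of A: [1, -3, -3] -> column 1 of A^T.
A^T = [[3, 1], [-1, -3], [3, -3]]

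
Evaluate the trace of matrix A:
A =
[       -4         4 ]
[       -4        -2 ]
tr(A) = -4 - 2 = -6

The trace of a square matrix is the sum of its diagonal entries.
Diagonal entries of A: A[0][0] = -4, A[1][1] = -2.
tr(A) = -4 - 2 = -6.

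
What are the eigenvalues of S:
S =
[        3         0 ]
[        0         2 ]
λ = 2, 3

Solve det(S - λI) = 0. For a 2×2 matrix the characteristic equation is λ² - (trace)λ + det = 0.
trace(S) = a + d = 3 + 2 = 5.
det(S) = a*d - b*c = (3)*(2) - (0)*(0) = 6 - 0 = 6.
Characteristic equation: λ² - (5)λ + (6) = 0.
Discriminant = (5)² - 4*(6) = 25 - 24 = 1.
λ = (5 ± √1) / 2 = (5 ± 1) / 2 = 2, 3.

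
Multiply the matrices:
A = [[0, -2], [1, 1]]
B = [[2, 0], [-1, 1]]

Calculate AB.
[[2, -2], [1, 1]]

Each entry (i,j) of AB = sum over k of A[i][k]*B[k][j].
(AB)[0][0] = (0)*(2) + (-2)*(-1) = 2
(AB)[0][1] = (0)*(0) + (-2)*(1) = -2
(AB)[1][0] = (1)*(2) + (1)*(-1) = 1
(AB)[1][1] = (1)*(0) + (1)*(1) = 1
AB = [[2, -2], [1, 1]]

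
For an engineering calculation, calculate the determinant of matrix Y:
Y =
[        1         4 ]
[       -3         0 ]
det(Y) = 12

For a 2×2 matrix [[a, b], [c, d]], det = a*d - b*c.
det(Y) = (1)*(0) - (4)*(-3) = 0 + 12 = 12.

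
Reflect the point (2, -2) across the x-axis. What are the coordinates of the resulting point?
(2, 2)

Reflection across x-axis: (2, -2) → (2, 2)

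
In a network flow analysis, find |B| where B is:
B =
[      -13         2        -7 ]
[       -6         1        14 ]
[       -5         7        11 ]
det(B) = 1382

Expand along row 0 (cofactor expansion): det(B) = a*(e*i - f*h) - b*(d*i - f*g) + c*(d*h - e*g), where the 3×3 is [[a, b, c], [d, e, f], [g, h, i]].
Minor M_00 = (1)*(11) - (14)*(7) = 11 - 98 = -87.
Minor M_01 = (-6)*(11) - (14)*(-5) = -66 + 70 = 4.
Minor M_02 = (-6)*(7) - (1)*(-5) = -42 + 5 = -37.
det(B) = (-13)*(-87) - (2)*(4) + (-7)*(-37) = 1131 - 8 + 259 = 1382.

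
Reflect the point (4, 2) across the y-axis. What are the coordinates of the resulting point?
(-4, 2)

Reflection across y-axis: (4, 2) → (-4, 2)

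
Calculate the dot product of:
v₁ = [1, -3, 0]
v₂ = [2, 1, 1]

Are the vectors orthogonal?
-1, No

The dot product is the sum of products of corresponding components.
v₁·v₂ = (1)*(2) + (-3)*(1) + (0)*(1) = 2 - 3 + 0 = -1.
Two vectors are orthogonal iff their dot product is 0; here the dot product is -1, so the vectors are not orthogonal.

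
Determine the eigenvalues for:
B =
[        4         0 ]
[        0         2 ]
λ = 2, 4

Solve det(B - λI) = 0. For a 2×2 matrix the characteristic equation is λ² - (trace)λ + det = 0.
trace(B) = a + d = 4 + 2 = 6.
det(B) = a*d - b*c = (4)*(2) - (0)*(0) = 8 - 0 = 8.
Characteristic equation: λ² - (6)λ + (8) = 0.
Discriminant = (6)² - 4*(8) = 36 - 32 = 4.
λ = (6 ± √4) / 2 = (6 ± 2) / 2 = 2, 4.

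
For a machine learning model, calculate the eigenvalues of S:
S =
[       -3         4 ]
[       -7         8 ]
λ = 1, 4

Solve det(S - λI) = 0. For a 2×2 matrix the characteristic equation is λ² - (trace)λ + det = 0.
trace(S) = a + d = -3 + 8 = 5.
det(S) = a*d - b*c = (-3)*(8) - (4)*(-7) = -24 + 28 = 4.
Characteristic equation: λ² - (5)λ + (4) = 0.
Discriminant = (5)² - 4*(4) = 25 - 16 = 9.
λ = (5 ± √9) / 2 = (5 ± 3) / 2 = 1, 4.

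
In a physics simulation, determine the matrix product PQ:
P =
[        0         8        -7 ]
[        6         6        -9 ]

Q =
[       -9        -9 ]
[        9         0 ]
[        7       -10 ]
PQ =
[       23        70 ]
[      -63        36 ]

Matrix multiplication: (PQ)[i][j] = sum over k of P[i][k] * Q[k][j].
  (PQ)[0][0] = (0)*(-9) + (8)*(9) + (-7)*(7) = 23
  (PQ)[0][1] = (0)*(-9) + (8)*(0) + (-7)*(-10) = 70
  (PQ)[1][0] = (6)*(-9) + (6)*(9) + (-9)*(7) = -63
  (PQ)[1][1] = (6)*(-9) + (6)*(0) + (-9)*(-10) = 36
PQ =
[       23        70 ]
[      -63        36 ]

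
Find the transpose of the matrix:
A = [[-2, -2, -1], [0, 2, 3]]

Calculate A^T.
[[-2, 0], [-2, 2], [-1, 3]]

The transpose sends entry (i,j) to (j,i); rows become columns.
Row 0 of A: [-2, -2, -1] -> column 0 of A^T.
Row 1 of A: [0, 2, 3] -> column 1 of A^T.
A^T = [[-2, 0], [-2, 2], [-1, 3]]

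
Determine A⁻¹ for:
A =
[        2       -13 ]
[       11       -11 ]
det(A) = 121
A⁻¹ =
[    -1/11    13/121 ]
[    -1/11     2/121 ]

For a 2×2 matrix A = [[a, b], [c, d]] with det(A) ≠ 0, A⁻¹ = (1/det(A)) * [[d, -b], [-c, a]].
det(A) = (2)*(-11) - (-13)*(11) = -22 + 143 = 121.
A⁻¹ = (1/121) * [[-11, 13], [-11, 2]].
Dividing each entry by 121 and reducing:
A⁻¹ =
[    -1/11    13/121 ]
[    -1/11     2/121 ]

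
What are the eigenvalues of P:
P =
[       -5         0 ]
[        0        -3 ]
λ = -5, -3

Solve det(P - λI) = 0. For a 2×2 matrix the characteristic equation is λ² - (trace)λ + det = 0.
trace(P) = a + d = -5 - 3 = -8.
det(P) = a*d - b*c = (-5)*(-3) - (0)*(0) = 15 - 0 = 15.
Characteristic equation: λ² - (-8)λ + (15) = 0.
Discriminant = (-8)² - 4*(15) = 64 - 60 = 4.
λ = (-8 ± √4) / 2 = (-8 ± 2) / 2 = -5, -3.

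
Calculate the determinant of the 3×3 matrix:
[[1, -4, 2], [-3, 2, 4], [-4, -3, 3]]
80

Expansion along first row:
det = 1·det([[2,4],[-3,3]]) - -4·det([[-3,4],[-4,3]]) + 2·det([[-3,2],[-4,-3]])
    = 1·(2·3 - 4·-3) - -4·(-3·3 - 4·-4) + 2·(-3·-3 - 2·-4)
    = 1·18 - -4·7 + 2·17
    = 18 + 28 + 34 = 80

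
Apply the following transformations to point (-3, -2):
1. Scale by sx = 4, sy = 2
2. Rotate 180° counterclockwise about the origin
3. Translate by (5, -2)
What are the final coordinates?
(17, 2)

Step 1: Scale → (-12, -4)
Step 2: Rotate 180° → (12, 4)
Step 3: Translate → (17, 2)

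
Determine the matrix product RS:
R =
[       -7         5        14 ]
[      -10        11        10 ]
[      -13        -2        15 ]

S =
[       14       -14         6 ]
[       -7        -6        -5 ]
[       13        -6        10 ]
RS =
[       49       -16        73 ]
[      -87        14       -15 ]
[       27       104        82 ]

Matrix multiplication: (RS)[i][j] = sum over k of R[i][k] * S[k][j].
  (RS)[0][0] = (-7)*(14) + (5)*(-7) + (14)*(13) = 49
  (RS)[0][1] = (-7)*(-14) + (5)*(-6) + (14)*(-6) = -16
  (RS)[0][2] = (-7)*(6) + (5)*(-5) + (14)*(10) = 73
  (RS)[1][0] = (-10)*(14) + (11)*(-7) + (10)*(13) = -87
  (RS)[1][1] = (-10)*(-14) + (11)*(-6) + (10)*(-6) = 14
  (RS)[1][2] = (-10)*(6) + (11)*(-5) + (10)*(10) = -15
  (RS)[2][0] = (-13)*(14) + (-2)*(-7) + (15)*(13) = 27
  (RS)[2][1] = (-13)*(-14) + (-2)*(-6) + (15)*(-6) = 104
  (RS)[2][2] = (-13)*(6) + (-2)*(-5) + (15)*(10) = 82
RS =
[       49       -16        73 ]
[      -87        14       -15 ]
[       27       104        82 ]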